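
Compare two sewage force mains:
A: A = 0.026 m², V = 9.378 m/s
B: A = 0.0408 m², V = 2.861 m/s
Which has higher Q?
Q(A) = 243.8 L/s, Q(B) = 116.7 L/s. Answer: A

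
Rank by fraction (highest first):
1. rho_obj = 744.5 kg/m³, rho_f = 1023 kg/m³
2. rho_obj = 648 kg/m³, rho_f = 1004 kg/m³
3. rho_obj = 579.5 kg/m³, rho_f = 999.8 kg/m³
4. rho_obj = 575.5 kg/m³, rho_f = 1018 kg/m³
Case 1: fraction = 0.7278
Case 2: fraction = 0.6454
Case 3: fraction = 0.5796
Case 4: fraction = 0.5653
Ranking (highest first): 1, 2, 3, 4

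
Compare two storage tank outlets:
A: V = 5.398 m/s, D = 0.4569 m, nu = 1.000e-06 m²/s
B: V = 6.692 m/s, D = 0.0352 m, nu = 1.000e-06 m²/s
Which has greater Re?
Re(A) = 2.466e+06, Re(B) = 235558. Answer: A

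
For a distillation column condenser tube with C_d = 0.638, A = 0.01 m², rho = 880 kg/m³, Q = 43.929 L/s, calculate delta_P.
Formula: Q = C_d A \sqrt{\frac{2 \Delta P}{\rho}}
Substituting knowns: 43.929 = 0.638·0.01·√(2·(delta_P·1000)/880)·1000
Solving for delta_P: delta_P = ((43.929/1000)/(0.638·0.01))²·880/2/1000 = 20.86 kPa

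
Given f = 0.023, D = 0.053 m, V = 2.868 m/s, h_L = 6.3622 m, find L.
Formula: h_L = f \frac{L}{D} \frac{V^2}{2g}
Substituting knowns: 6.3622 = 0.023·(L/0.053)·2.868²/(2·9.81)
Solving for L: L = 6.3622·2·9.81·0.053/(0.023·2.868²) = 34.97 m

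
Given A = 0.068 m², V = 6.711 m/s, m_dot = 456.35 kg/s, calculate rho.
Formula: \dot{m} = \rho A V
Substituting knowns: 456.35 = rho·0.068·6.711
Solving for rho: rho = 456.35/(0.068·6.711) = 1000 kg/m³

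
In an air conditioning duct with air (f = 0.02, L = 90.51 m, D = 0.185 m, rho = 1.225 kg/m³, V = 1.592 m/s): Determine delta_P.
Formula: \Delta P = f \frac{L}{D} \frac{\rho V^2}{2}
delta_P = 0.02·(90.51/0.185)·0.5·1.225·1.592²/1000 = 0.01519 kPa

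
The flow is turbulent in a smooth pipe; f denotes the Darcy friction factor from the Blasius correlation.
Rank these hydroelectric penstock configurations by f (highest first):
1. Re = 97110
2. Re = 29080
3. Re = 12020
Case 1: f = 0.0179
Case 2: f = 0.0242
Case 3: f = 0.03018
Ranking (highest first): 3, 2, 1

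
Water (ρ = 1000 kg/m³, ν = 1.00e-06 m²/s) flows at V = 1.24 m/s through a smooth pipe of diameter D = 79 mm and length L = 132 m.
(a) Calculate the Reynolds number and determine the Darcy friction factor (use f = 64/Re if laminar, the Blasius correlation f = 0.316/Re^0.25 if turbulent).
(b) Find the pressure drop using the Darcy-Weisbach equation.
(a) Re = V·D/ν = 1.24·0.079/1.00e-06 = 97960 → turbulent (Re > 4000); f = 0.316/Re^0.25 = 0.316/97960^0.25 = 0.017862
(b) Darcy-Weisbach: ΔP = f·(L/D)·½ρV²/1000 = 0.017862·(132/0.079)·½·1000·1.24²/1000 = 22.95 kPa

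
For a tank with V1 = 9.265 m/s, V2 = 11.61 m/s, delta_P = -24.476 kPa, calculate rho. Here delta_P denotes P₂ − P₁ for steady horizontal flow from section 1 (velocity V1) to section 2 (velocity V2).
Formula: \Delta P = \frac{1}{2} \rho (V_1^2 - V_2^2)
Substituting knowns: -24.476 = 0.5·rho·(9.265² − 11.61²)/1000
Solving for rho: rho = 2·(-24.476·1000)/(9.265² − 11.61²) = 1000 kg/m³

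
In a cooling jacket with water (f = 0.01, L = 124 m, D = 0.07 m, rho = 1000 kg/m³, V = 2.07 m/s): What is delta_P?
Formula: \Delta P = f \frac{L}{D} \frac{\rho V^2}{2}
delta_P = 0.01·(124/0.07)·0.5·1000·2.07²/1000 = 37.95 kPa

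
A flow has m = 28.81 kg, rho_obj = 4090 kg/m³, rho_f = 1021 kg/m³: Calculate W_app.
Formula: W_{app} = mg\left(1 - \frac{\rho_f}{\rho_{obj}}\right)
W_app = 28.81·9.81·(1 − 1021/4090) = 212.1 N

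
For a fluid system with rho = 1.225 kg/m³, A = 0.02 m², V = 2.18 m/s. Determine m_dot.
Formula: \dot{m} = \rho A V
m_dot = 1.225·0.02·2.18 = 0.05341 kg/s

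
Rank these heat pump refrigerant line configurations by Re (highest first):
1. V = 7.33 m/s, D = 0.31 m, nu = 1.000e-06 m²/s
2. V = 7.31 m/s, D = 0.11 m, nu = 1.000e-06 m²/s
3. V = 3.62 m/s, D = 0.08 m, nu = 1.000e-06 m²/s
Case 1: Re = 2.272e+06
Case 2: Re = 804100
Case 3: Re = 289600
Ranking (highest first): 1, 2, 3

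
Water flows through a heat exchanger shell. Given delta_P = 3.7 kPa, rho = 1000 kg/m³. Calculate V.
Formula: V = \sqrt{\frac{2 \Delta P}{\rho}}
V = √(2·(3.7·1000)/1000) = 2.72 m/s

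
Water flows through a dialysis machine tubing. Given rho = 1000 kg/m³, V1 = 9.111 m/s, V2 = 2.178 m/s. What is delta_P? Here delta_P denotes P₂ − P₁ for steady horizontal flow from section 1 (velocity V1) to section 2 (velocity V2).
Formula: \Delta P = \frac{1}{2} \rho (V_1^2 - V_2^2)
delta_P = 0.5·1000·(9.111² − 2.178²)/1000 = 39.13 kPa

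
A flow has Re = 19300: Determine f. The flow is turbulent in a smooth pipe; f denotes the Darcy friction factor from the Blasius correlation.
Formula: f = \frac{0.316}{Re^{0.25}}
f = 0.316/19300^0.25 = 0.02681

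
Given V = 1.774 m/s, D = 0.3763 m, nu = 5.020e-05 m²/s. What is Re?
Formula: Re = \frac{V D}{\nu}
Re = 1.774·0.3763/5.020e-05 = 13298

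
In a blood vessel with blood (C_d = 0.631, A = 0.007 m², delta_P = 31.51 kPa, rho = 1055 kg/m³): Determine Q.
Formula: Q = C_d A \sqrt{\frac{2 \Delta P}{\rho}}
Q = 0.631·0.007·√(2·(31.51·1000)/1055)·1000 = 34.14 L/s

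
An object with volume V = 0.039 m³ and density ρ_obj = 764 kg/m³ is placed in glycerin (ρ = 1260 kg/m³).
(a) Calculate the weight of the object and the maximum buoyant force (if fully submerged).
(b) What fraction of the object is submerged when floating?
(a) W=rho_obj*g*V=764*9.81*0.039=292.3 N; F_B(max)=rho*g*V=1260*9.81*0.039=482.1 N
(b) Floating fraction=rho_obj/rho=764/1260=0.606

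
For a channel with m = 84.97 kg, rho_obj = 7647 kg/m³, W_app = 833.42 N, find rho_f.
Formula: W_{app} = mg\left(1 - \frac{\rho_f}{\rho_{obj}}\right)
Substituting knowns: 833.42 = 84.97·9.81·(1 − rho_f/7647)
Solving for rho_f: rho_f = 7647·(1 − 833.42/(84.97·9.81)) = 1.245 kg/m³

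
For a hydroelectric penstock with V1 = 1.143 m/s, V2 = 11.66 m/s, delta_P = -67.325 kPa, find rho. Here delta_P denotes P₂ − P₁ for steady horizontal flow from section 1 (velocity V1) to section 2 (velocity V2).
Formula: \Delta P = \frac{1}{2} \rho (V_1^2 - V_2^2)
Substituting knowns: -67.325 = 0.5·rho·(1.143² − 11.66²)/1000
Solving for rho: rho = 2·(-67.325·1000)/(1.143² − 11.66²) = 1000 kg/m³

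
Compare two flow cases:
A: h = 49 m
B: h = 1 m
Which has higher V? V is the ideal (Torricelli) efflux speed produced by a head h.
V(A) = 31.01 m/s, V(B) = 4.429 m/s. Answer: A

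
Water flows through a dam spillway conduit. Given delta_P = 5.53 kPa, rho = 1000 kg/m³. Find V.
Formula: V = \sqrt{\frac{2 \Delta P}{\rho}}
V = √(2·(5.53·1000)/1000) = 3.326 m/s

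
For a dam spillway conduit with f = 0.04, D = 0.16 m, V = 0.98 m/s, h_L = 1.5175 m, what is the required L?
Formula: h_L = f \frac{L}{D} \frac{V^2}{2g}
Substituting knowns: 1.5175 = 0.04·(L/0.16)·0.98²/(2·9.81)
Solving for L: L = 1.5175·2·9.81·0.16/(0.04·0.98²) = 124 m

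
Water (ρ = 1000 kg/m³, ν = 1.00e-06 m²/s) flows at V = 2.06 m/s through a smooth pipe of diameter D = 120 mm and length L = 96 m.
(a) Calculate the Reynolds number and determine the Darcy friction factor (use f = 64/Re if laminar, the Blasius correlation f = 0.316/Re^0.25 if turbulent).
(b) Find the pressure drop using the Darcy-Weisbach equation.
(a) Re = V·D/ν = 2.06·0.12/1.00e-06 = 247200 → turbulent (Re > 4000); f = 0.316/Re^0.25 = 0.316/247200^0.25 = 0.014172 (Blasius is strictly valid for Re ≲ 1e5; used here as the smooth-pipe estimate the problem specifies)
(b) Darcy-Weisbach: ΔP = f·(L/D)·½ρV²/1000 = 0.014172·(96/0.120)·½·1000·2.06²/1000 = 24.06 kPa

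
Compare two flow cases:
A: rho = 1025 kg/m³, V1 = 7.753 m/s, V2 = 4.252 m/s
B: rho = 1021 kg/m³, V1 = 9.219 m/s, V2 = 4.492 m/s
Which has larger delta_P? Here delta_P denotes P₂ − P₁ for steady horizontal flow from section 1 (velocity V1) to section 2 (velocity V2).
delta_P(A) = 21.54 kPa, delta_P(B) = 33.09 kPa. Answer: B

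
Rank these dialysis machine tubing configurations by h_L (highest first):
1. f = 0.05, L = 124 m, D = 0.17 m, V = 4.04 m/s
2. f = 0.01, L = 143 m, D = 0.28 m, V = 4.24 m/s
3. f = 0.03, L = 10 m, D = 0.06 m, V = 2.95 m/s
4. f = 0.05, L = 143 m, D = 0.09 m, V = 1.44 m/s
Case 1: h_L = 30.34 m
Case 2: h_L = 4.68 m
Case 3: h_L = 2.218 m
Case 4: h_L = 8.396 m
Ranking (highest first): 1, 4, 2, 3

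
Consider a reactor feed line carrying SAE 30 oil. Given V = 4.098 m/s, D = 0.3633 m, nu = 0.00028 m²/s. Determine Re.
Formula: Re = \frac{V D}{\nu}
Re = 4.098·0.3633/0.00028 = 5317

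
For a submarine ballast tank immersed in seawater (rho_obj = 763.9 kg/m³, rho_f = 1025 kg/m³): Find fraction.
Formula: f_{sub} = \frac{\rho_{obj}}{\rho_f}
fraction = 763.9/1025 = 0.7453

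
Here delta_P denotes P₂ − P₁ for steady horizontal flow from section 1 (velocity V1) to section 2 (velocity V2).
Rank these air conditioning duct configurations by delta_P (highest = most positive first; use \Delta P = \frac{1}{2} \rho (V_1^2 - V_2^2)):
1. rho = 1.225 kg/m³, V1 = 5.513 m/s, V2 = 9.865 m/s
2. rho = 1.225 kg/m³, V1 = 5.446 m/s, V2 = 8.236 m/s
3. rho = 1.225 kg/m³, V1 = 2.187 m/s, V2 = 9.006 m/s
Case 1: delta_P = -0.04099 kPa
Case 2: delta_P = -0.02338 kPa
Case 3: delta_P = -0.04675 kPa
Ranking (highest first): 2, 1, 3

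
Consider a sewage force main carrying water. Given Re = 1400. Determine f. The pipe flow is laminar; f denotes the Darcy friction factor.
Formula: f = \frac{64}{Re}
f = 64/1400 = 0.04571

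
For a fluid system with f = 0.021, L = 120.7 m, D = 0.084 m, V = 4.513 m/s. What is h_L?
Formula: h_L = f \frac{L}{D} \frac{V^2}{2g}
h_L = 0.021·(120.7/0.084)·4.513²/(2·9.81) = 31.32 m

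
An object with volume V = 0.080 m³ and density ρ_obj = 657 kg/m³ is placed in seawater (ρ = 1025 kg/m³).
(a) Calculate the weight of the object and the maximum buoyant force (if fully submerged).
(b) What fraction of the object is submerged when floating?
(a) W=rho_obj*g*V=657*9.81*0.080=515.6 N; F_B(max)=rho*g*V=1025*9.81*0.080=804.4 N
(b) Floating fraction=rho_obj/rho=657/1025=0.641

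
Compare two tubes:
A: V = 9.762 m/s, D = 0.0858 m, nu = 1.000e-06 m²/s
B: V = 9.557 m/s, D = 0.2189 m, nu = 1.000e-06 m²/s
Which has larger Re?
Re(A) = 837580, Re(B) = 2.092e+06. Answer: B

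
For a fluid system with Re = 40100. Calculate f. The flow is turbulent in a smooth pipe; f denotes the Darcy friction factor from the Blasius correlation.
Formula: f = \frac{0.316}{Re^{0.25}}
f = 0.316/40100^0.25 = 0.02233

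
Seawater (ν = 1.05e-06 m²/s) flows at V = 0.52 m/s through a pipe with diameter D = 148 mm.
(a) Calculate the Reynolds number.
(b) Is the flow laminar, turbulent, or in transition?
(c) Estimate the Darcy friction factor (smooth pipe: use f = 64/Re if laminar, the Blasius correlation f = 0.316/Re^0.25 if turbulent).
(a) Re = V·D/ν = 0.52·0.148/1.05e-06 = 73295
(b) Flow regime: turbulent (Re > 4000)
(c) Friction factor: f = 0.316/Re^0.25 = 0.316/73295^0.25 = 0.01921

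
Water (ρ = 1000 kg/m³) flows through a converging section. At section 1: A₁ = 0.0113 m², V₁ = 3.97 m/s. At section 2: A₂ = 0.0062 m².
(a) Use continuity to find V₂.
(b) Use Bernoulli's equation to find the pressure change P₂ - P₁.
(a) Continuity: A₁V₁=A₂V₂ -> V₂=A₁V₁/A₂=0.0113*3.97/0.0062=7.24 m/s
(b) Bernoulli: P₂-P₁=0.5*rho*(V₁^2-V₂^2)/1000=0.5*1000*(3.97^2-7.24^2)/1000=-18.33 kPa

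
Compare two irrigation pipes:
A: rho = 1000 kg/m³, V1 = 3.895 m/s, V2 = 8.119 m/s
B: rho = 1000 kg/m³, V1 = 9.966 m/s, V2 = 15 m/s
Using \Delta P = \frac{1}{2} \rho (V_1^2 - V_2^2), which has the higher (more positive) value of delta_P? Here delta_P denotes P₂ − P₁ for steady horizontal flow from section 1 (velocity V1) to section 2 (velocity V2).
delta_P(A) = -25.37 kPa, delta_P(B) = -62.84 kPa. Answer: A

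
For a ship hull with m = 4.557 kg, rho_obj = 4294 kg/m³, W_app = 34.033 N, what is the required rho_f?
Formula: W_{app} = mg\left(1 - \frac{\rho_f}{\rho_{obj}}\right)
Substituting knowns: 34.033 = 4.557·9.81·(1 − rho_f/4294)
Solving for rho_f: rho_f = 4294·(1 − 34.033/(4.557·9.81)) = 1025 kg/m³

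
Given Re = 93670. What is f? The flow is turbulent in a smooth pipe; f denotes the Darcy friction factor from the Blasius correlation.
Formula: f = \frac{0.316}{Re^{0.25}}
f = 0.316/93670^0.25 = 0.01806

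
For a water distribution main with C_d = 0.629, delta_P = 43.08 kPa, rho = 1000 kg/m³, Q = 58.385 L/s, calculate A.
Formula: Q = C_d A \sqrt{\frac{2 \Delta P}{\rho}}
Substituting knowns: 58.385 = 0.629·A·√(2·(43.08·1000)/1000)·1000
Solving for A: A = (58.385/1000)/(0.629·√(2·(43.08·1000)/1000)) = 0.01 m²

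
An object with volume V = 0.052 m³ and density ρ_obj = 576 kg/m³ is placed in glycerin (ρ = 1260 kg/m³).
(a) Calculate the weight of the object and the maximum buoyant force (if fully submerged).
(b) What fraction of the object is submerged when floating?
(a) W=rho_obj*g*V=576*9.81*0.052=293.8 N; F_B(max)=rho*g*V=1260*9.81*0.052=642.8 N
(b) Floating fraction=rho_obj/rho=576/1260=0.457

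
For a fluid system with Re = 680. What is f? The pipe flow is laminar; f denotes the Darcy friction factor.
Formula: f = \frac{64}{Re}
f = 64/680 = 0.09412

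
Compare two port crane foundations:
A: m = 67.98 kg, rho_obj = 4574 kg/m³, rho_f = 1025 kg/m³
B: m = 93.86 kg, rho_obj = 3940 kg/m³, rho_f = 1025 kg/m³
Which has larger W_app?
W_app(A) = 517.4 N, W_app(B) = 681.2 N. Answer: B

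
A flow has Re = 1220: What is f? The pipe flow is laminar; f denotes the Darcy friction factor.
Formula: f = \frac{64}{Re}
f = 64/1220 = 0.05246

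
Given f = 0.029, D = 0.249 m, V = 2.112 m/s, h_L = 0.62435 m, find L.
Formula: h_L = f \frac{L}{D} \frac{V^2}{2g}
Substituting knowns: 0.62435 = 0.029·(L/0.249)·2.112²/(2·9.81)
Solving for L: L = 0.62435·2·9.81·0.249/(0.029·2.112²) = 23.58 m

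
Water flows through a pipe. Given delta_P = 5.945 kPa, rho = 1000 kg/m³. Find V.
Formula: V = \sqrt{\frac{2 \Delta P}{\rho}}
V = √(2·(5.945·1000)/1000) = 3.448 m/s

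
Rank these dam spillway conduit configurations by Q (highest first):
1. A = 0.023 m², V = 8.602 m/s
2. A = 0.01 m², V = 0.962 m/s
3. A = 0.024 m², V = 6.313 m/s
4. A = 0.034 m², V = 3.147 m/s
Case 1: Q = 197.8 L/s
Case 2: Q = 9.62 L/s
Case 3: Q = 151.5 L/s
Case 4: Q = 107 L/s
Ranking (highest first): 1, 3, 4, 2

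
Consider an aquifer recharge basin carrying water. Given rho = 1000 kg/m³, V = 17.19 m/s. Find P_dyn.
Formula: P_{dyn} = \frac{1}{2} \rho V^2
P_dyn = 0.5·1000·17.19²/1000 = 147.7 kPa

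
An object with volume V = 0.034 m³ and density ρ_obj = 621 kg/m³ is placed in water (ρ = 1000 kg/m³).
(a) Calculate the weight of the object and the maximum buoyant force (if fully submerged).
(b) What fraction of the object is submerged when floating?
(a) W=rho_obj*g*V=621*9.81*0.034=207.1 N; F_B(max)=rho*g*V=1000*9.81*0.034=333.5 N
(b) Floating fraction=rho_obj/rho=621/1000=0.621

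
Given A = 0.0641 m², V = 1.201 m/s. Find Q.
Formula: Q = A V
Q = 0.0641·1.201·1000 = 76.98 L/s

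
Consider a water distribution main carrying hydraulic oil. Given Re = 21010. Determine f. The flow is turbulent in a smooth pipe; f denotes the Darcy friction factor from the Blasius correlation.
Formula: f = \frac{0.316}{Re^{0.25}}
f = 0.316/21010^0.25 = 0.02625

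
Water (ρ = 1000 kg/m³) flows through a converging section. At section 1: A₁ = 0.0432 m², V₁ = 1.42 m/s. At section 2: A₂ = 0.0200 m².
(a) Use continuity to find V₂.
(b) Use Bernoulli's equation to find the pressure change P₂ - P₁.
(a) Continuity: A₁V₁=A₂V₂ -> V₂=A₁V₁/A₂=0.0432*1.42/0.0200=3.07 m/s
(b) Bernoulli: P₂-P₁=0.5*rho*(V₁^2-V₂^2)/1000=0.5*1000*(1.42^2-3.07^2)/1000=-3.704 kPa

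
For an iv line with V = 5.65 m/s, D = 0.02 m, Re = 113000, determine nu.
Formula: Re = \frac{V D}{\nu}
Substituting knowns: 113000 = 5.65·0.02/nu
Solving for nu: nu = 5.65·0.02/113000 = 1.000e-06 m²/s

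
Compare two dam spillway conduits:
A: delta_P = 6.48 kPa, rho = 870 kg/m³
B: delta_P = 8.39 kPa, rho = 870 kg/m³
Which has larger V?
V(A) = 3.86 m/s, V(B) = 4.392 m/s. Answer: B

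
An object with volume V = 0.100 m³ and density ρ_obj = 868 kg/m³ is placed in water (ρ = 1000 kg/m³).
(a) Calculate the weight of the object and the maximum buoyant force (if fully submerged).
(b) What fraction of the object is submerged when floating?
(a) W=rho_obj*g*V=868*9.81*0.100=851.5 N; F_B(max)=rho*g*V=1000*9.81*0.100=981.0 N
(b) Floating fraction=rho_obj/rho=868/1000=0.868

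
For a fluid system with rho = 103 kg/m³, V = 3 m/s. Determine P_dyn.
Formula: P_{dyn} = \frac{1}{2} \rho V^2
P_dyn = 0.5·103·3²/1000 = 0.4635 kPa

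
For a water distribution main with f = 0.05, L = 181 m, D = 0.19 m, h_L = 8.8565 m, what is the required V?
Formula: h_L = f \frac{L}{D} \frac{V^2}{2g}
Substituting knowns: 8.8565 = 0.05·(181/0.19)·V²/(2·9.81)
Solving for V: V = √(8.8565·2·9.81/(0.05·(181/0.19))) = 1.91 m/s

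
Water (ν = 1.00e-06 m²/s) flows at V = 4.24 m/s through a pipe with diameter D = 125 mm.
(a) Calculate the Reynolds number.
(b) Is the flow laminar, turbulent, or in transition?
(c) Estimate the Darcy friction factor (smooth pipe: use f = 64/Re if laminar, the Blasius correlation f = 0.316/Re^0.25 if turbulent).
(a) Re = V·D/ν = 4.24·0.125/1.00e-06 = 530000
(b) Flow regime: turbulent (Re > 4000)
(c) Friction factor: f = 0.316/Re^0.25 = 0.316/530000^0.25 = 0.01171 (Blasius is strictly valid for Re ≲ 1e5; used here as the smooth-pipe estimate the problem specifies)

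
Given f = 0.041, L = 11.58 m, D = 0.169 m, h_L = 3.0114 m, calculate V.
Formula: h_L = f \frac{L}{D} \frac{V^2}{2g}
Substituting knowns: 3.0114 = 0.041·(11.58/0.169)·V²/(2·9.81)
Solving for V: V = √(3.0114·2·9.81/(0.041·(11.58/0.169))) = 4.586 m/s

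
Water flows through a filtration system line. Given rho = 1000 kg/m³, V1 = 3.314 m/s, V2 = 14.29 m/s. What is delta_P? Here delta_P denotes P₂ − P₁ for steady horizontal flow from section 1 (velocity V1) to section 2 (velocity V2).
Formula: \Delta P = \frac{1}{2} \rho (V_1^2 - V_2^2)
delta_P = 0.5·1000·(3.314² − 14.29²)/1000 = -96.61 kPa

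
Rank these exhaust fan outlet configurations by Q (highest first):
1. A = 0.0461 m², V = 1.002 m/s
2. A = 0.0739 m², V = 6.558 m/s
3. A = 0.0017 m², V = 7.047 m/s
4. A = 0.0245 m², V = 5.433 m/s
Case 1: Q = 46.19 L/s
Case 2: Q = 484.6 L/s
Case 3: Q = 11.98 L/s
Case 4: Q = 133.1 L/s
Ranking (highest first): 2, 4, 1, 3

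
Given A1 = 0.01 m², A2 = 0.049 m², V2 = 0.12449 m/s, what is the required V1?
Formula: V_2 = \frac{A_1 V_1}{A_2}
Substituting knowns: 0.12449 = 0.01·V1/0.049
Solving for V1: V1 = 0.12449·0.049/0.01 = 0.61 m/s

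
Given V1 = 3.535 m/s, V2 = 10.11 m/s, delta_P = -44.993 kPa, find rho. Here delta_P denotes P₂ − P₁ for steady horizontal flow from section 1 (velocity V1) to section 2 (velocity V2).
Formula: \Delta P = \frac{1}{2} \rho (V_1^2 - V_2^2)
Substituting knowns: -44.993 = 0.5·rho·(3.535² − 10.11²)/1000
Solving for rho: rho = 2·(-44.993·1000)/(3.535² − 10.11²) = 1003 kg/m³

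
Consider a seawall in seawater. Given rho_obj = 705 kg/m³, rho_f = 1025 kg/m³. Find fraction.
Formula: f_{sub} = \frac{\rho_{obj}}{\rho_f}
fraction = 705/1025 = 0.6878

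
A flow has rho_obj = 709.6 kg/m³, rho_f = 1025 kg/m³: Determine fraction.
Formula: f_{sub} = \frac{\rho_{obj}}{\rho_f}
fraction = 709.6/1025 = 0.6923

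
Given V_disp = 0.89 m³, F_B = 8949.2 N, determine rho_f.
Formula: F_B = \rho_f g V_{disp}
Substituting knowns: 8949.2 = rho_f·9.81·0.89
Solving for rho_f: rho_f = 8949.2/(9.81·0.89) = 1025 kg/m³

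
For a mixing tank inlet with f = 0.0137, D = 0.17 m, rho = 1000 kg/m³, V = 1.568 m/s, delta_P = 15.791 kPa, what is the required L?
Formula: \Delta P = f \frac{L}{D} \frac{\rho V^2}{2}
Substituting knowns: 15.791 = 0.0137·(L/0.17)·0.5·1000·1.568²/1000
Solving for L: L = (15.791·1000)·0.17/(0.0137·0.5·1000·1.568²) = 159.4 m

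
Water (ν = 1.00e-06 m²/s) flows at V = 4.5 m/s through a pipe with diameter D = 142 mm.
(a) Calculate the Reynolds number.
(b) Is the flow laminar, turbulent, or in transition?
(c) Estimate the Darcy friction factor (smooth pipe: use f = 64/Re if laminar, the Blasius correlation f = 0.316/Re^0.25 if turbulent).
(a) Re = V·D/ν = 4.5·0.142/1.00e-06 = 639000
(b) Flow regime: turbulent (Re > 4000)
(c) Friction factor: f = 0.316/Re^0.25 = 0.316/639000^0.25 = 0.01118 (Blasius is strictly valid for Re ≲ 1e5; used here as the smooth-pipe estimate the problem specifies)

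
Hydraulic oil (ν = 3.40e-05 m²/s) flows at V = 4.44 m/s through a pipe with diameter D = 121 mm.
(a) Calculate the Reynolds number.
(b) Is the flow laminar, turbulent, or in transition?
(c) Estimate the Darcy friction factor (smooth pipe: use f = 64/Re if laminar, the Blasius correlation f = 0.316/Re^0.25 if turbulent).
(a) Re = V·D/ν = 4.44·0.121/3.40e-05 = 15801
(b) Flow regime: turbulent (Re > 4000)
(c) Friction factor: f = 0.316/Re^0.25 = 0.316/15801^0.25 = 0.02818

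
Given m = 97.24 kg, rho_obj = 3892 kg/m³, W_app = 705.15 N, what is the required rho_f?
Formula: W_{app} = mg\left(1 - \frac{\rho_f}{\rho_{obj}}\right)
Substituting knowns: 705.15 = 97.24·9.81·(1 − rho_f/3892)
Solving for rho_f: rho_f = 3892·(1 − 705.15/(97.24·9.81)) = 1015 kg/m³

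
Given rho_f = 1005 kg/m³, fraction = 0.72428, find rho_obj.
Formula: f_{sub} = \frac{\rho_{obj}}{\rho_f}
Substituting knowns: 0.72428 = rho_obj/1005
Solving for rho_obj: rho_obj = 0.72428·1005 = 727.9 kg/m³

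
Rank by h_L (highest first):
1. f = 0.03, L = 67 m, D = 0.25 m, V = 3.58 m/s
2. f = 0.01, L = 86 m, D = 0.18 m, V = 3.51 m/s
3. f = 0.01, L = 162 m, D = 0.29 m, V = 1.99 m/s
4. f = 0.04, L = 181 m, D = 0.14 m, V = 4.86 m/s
Case 1: h_L = 5.252 m
Case 2: h_L = 3 m
Case 3: h_L = 1.128 m
Case 4: h_L = 62.26 m
Ranking (highest first): 4, 1, 2, 3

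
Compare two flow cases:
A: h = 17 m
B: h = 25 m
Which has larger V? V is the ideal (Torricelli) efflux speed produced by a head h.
V(A) = 18.26 m/s, V(B) = 22.15 m/s. Answer: B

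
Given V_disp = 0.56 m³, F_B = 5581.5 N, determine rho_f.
Formula: F_B = \rho_f g V_{disp}
Substituting knowns: 5581.5 = rho_f·9.81·0.56
Solving for rho_f: rho_f = 5581.5/(9.81·0.56) = 1016 kg/m³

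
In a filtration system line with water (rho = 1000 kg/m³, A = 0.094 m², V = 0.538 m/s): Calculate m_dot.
Formula: \dot{m} = \rho A V
m_dot = 1000·0.094·0.538 = 50.57 kg/s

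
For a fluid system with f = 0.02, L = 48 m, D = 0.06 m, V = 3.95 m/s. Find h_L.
Formula: h_L = f \frac{L}{D} \frac{V^2}{2g}
h_L = 0.02·(48/0.06)·3.95²/(2·9.81) = 12.72 m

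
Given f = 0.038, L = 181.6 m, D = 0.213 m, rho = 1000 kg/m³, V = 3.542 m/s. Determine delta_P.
Formula: \Delta P = f \frac{L}{D} \frac{\rho V^2}{2}
delta_P = 0.038·(181.6/0.213)·0.5·1000·3.542²/1000 = 203.2 kPa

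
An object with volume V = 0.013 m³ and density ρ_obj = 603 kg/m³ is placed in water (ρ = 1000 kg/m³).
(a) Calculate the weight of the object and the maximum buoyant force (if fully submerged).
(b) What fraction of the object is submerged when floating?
(a) W=rho_obj*g*V=603*9.81*0.013=76.9 N; F_B(max)=rho*g*V=1000*9.81*0.013=127.5 N
(b) Floating fraction=rho_obj/rho=603/1000=0.603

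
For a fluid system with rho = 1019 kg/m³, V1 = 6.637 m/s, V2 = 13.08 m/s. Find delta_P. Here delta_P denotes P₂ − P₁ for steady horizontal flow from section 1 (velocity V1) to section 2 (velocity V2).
Formula: \Delta P = \frac{1}{2} \rho (V_1^2 - V_2^2)
delta_P = 0.5·1019·(6.637² − 13.08²)/1000 = -64.73 kPa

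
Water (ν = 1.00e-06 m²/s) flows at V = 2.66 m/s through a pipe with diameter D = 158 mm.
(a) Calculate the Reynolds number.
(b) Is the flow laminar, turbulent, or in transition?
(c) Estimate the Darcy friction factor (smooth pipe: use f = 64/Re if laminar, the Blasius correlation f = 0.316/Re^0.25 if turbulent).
(a) Re = V·D/ν = 2.66·0.158/1.00e-06 = 420280
(b) Flow regime: turbulent (Re > 4000)
(c) Friction factor: f = 0.316/Re^0.25 = 0.316/420280^0.25 = 0.01241 (Blasius is strictly valid for Re ≲ 1e5; used here as the smooth-pipe estimate the problem specifies)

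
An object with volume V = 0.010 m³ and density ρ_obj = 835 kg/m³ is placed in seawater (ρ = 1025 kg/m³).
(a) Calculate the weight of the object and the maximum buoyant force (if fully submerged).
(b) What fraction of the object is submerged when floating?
(a) W=rho_obj*g*V=835*9.81*0.010=81.9 N; F_B(max)=rho*g*V=1025*9.81*0.010=100.6 N
(b) Floating fraction=rho_obj/rho=835/1025=0.815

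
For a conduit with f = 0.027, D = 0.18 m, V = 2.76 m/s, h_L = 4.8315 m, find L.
Formula: h_L = f \frac{L}{D} \frac{V^2}{2g}
Substituting knowns: 4.8315 = 0.027·(L/0.18)·2.76²/(2·9.81)
Solving for L: L = 4.8315·2·9.81·0.18/(0.027·2.76²) = 82.96 m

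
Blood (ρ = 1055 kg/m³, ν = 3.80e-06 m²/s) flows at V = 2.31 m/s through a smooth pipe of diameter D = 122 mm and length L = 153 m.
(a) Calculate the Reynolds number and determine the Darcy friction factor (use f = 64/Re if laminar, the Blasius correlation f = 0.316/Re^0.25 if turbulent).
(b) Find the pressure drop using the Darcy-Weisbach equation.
(a) Re = V·D/ν = 2.31·0.122/3.80e-06 = 74163 → turbulent (Re > 4000); f = 0.316/Re^0.25 = 0.316/74163^0.25 = 0.019149
(b) Darcy-Weisbach: ΔP = f·(L/D)·½ρV²/1000 = 0.019149·(153/0.122)·½·1055·2.31²/1000 = 67.6 kPa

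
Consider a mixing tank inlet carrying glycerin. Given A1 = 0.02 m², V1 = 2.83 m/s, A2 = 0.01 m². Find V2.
Formula: V_2 = \frac{A_1 V_1}{A_2}
V2 = 0.02·2.83/0.01 = 5.66 m/s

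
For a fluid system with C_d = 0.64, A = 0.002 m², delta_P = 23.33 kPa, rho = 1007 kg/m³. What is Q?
Formula: Q = C_d A \sqrt{\frac{2 \Delta P}{\rho}}
Q = 0.64·0.002·√(2·(23.33·1000)/1007)·1000 = 8.713 L/s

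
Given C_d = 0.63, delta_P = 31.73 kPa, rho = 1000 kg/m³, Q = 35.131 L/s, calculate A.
Formula: Q = C_d A \sqrt{\frac{2 \Delta P}{\rho}}
Substituting knowns: 35.131 = 0.63·A·√(2·(31.73·1000)/1000)·1000
Solving for A: A = (35.131/1000)/(0.63·√(2·(31.73·1000)/1000)) = 0.007 m²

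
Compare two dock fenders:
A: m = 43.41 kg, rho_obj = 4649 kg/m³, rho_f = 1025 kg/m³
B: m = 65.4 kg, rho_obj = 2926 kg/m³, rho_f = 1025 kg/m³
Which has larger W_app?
W_app(A) = 332 N, W_app(B) = 416.8 N. Answer: B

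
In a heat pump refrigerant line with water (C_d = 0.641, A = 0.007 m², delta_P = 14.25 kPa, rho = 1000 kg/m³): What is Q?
Formula: Q = C_d A \sqrt{\frac{2 \Delta P}{\rho}}
Q = 0.641·0.007·√(2·(14.25·1000)/1000)·1000 = 23.95 L/s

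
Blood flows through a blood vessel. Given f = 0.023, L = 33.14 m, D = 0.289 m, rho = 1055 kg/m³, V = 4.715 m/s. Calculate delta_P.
Formula: \Delta P = f \frac{L}{D} \frac{\rho V^2}{2}
delta_P = 0.023·(33.14/0.289)·0.5·1055·4.715²/1000 = 30.93 kPa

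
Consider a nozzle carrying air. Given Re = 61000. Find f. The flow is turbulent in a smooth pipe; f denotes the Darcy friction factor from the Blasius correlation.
Formula: f = \frac{0.316}{Re^{0.25}}
f = 0.316/61000^0.25 = 0.02011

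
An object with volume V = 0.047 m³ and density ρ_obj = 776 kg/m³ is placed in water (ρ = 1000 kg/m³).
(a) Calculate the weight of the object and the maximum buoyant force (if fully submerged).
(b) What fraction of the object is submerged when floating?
(a) W=rho_obj*g*V=776*9.81*0.047=357.8 N; F_B(max)=rho*g*V=1000*9.81*0.047=461.1 N
(b) Floating fraction=rho_obj/rho=776/1000=0.776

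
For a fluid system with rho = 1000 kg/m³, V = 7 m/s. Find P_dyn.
Formula: P_{dyn} = \frac{1}{2} \rho V^2
P_dyn = 0.5·1000·7²/1000 = 24.5 kPa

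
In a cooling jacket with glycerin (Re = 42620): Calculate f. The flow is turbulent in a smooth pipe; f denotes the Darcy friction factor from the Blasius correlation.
Formula: f = \frac{0.316}{Re^{0.25}}
f = 0.316/42620^0.25 = 0.02199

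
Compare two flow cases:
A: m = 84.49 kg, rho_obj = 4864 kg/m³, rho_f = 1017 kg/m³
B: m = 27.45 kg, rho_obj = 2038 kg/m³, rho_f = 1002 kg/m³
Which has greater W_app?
W_app(A) = 655.5 N, W_app(B) = 136.9 N. Answer: A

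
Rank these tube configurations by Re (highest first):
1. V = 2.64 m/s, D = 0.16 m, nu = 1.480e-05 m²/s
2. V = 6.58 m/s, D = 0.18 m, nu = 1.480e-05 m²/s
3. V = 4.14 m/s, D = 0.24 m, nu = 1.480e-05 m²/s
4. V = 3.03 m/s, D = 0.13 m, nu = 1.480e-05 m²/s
Case 1: Re = 28541
Case 2: Re = 80027
Case 3: Re = 67135
Case 4: Re = 26615
Ranking (highest first): 2, 3, 1, 4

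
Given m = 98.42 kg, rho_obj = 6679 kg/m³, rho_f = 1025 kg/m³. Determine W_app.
Formula: W_{app} = mg\left(1 - \frac{\rho_f}{\rho_{obj}}\right)
W_app = 98.42·9.81·(1 − 1025/6679) = 817.3 N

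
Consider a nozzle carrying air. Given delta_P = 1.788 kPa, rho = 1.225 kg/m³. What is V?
Formula: V = \sqrt{\frac{2 \Delta P}{\rho}}
V = √(2·(1.788·1000)/1.225) = 54.03 m/s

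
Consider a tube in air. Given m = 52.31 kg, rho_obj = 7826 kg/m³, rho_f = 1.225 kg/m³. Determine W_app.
Formula: W_{app} = mg\left(1 - \frac{\rho_f}{\rho_{obj}}\right)
W_app = 52.31·9.81·(1 − 1.225/7826) = 513.1 N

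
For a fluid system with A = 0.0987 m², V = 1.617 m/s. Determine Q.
Formula: Q = A V
Q = 0.0987·1.617·1000 = 159.6 L/s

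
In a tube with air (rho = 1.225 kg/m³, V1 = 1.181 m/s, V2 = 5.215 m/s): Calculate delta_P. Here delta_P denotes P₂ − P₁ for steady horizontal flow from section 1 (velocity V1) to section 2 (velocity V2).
Formula: \Delta P = \frac{1}{2} \rho (V_1^2 - V_2^2)
delta_P = 0.5·1.225·(1.181² − 5.215²)/1000 = -0.0158 kPa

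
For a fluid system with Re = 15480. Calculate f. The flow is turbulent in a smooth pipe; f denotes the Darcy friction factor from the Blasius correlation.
Formula: f = \frac{0.316}{Re^{0.25}}
f = 0.316/15480^0.25 = 0.02833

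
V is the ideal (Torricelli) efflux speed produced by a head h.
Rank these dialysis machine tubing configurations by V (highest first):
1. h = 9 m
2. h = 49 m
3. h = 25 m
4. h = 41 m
Case 1: V = 13.29 m/s
Case 2: V = 31.01 m/s
Case 3: V = 22.15 m/s
Case 4: V = 28.36 m/s
Ranking (highest first): 2, 4, 3, 1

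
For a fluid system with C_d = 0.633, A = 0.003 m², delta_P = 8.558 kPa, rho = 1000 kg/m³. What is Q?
Formula: Q = C_d A \sqrt{\frac{2 \Delta P}{\rho}}
Q = 0.633·0.003·√(2·(8.558·1000)/1000)·1000 = 7.856 L/s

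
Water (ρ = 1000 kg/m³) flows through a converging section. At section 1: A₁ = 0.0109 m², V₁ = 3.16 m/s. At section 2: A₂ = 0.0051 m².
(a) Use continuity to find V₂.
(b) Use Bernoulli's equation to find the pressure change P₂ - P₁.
(a) Continuity: A₁V₁=A₂V₂ -> V₂=A₁V₁/A₂=0.0109*3.16/0.0051=6.75 m/s
(b) Bernoulli: P₂-P₁=0.5*rho*(V₁^2-V₂^2)/1000=0.5*1000*(3.16^2-6.75^2)/1000=-17.79 kPa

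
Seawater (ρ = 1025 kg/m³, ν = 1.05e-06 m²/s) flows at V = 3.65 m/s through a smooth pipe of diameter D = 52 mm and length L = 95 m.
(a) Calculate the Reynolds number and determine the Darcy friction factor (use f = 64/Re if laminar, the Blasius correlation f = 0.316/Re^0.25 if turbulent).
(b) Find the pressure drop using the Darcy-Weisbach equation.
(a) Re = V·D/ν = 3.65·0.052/1.05e-06 = 180760 → turbulent (Re > 4000); f = 0.316/Re^0.25 = 0.316/180760^0.25 = 0.015325 (Blasius is strictly valid for Re ≲ 1e5; used here as the smooth-pipe estimate the problem specifies)
(b) Darcy-Weisbach: ΔP = f·(L/D)·½ρV²/1000 = 0.015325·(95/0.052)·½·1025·3.65²/1000 = 191.2 kPa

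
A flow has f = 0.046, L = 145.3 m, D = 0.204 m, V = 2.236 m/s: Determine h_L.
Formula: h_L = f \frac{L}{D} \frac{V^2}{2g}
h_L = 0.046·(145.3/0.204)·2.236²/(2·9.81) = 8.349 m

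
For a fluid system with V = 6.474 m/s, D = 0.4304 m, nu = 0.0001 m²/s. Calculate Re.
Formula: Re = \frac{V D}{\nu}
Re = 6.474·0.4304/0.0001 = 27864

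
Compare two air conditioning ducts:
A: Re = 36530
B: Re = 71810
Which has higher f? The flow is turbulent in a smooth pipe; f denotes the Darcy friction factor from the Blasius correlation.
f(A) = 0.02286, f(B) = 0.0193. Answer: A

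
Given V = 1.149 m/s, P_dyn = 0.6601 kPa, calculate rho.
Formula: P_{dyn} = \frac{1}{2} \rho V^2
Substituting knowns: 0.6601 = 0.5·rho·1.149²/1000
Solving for rho: rho = 2·(0.6601·1000)/1.149² = 1000 kg/m³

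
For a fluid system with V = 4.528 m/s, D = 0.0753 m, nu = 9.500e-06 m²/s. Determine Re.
Formula: Re = \frac{V D}{\nu}
Re = 4.528·0.0753/9.500e-06 = 35890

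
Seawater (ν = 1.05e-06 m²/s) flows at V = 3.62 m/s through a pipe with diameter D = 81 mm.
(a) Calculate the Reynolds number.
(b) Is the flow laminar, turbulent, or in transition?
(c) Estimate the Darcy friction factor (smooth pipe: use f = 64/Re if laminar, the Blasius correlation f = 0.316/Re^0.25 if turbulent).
(a) Re = V·D/ν = 3.62·0.081/1.05e-06 = 279260
(b) Flow regime: turbulent (Re > 4000)
(c) Friction factor: f = 0.316/Re^0.25 = 0.316/279260^0.25 = 0.01375 (Blasius is strictly valid for Re ≲ 1e5; used here as the smooth-pipe estimate the problem specifies)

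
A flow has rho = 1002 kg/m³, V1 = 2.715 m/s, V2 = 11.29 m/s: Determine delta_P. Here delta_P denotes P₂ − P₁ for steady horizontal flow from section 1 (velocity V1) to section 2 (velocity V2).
Formula: \Delta P = \frac{1}{2} \rho (V_1^2 - V_2^2)
delta_P = 0.5·1002·(2.715² − 11.29²)/1000 = -60.17 kPa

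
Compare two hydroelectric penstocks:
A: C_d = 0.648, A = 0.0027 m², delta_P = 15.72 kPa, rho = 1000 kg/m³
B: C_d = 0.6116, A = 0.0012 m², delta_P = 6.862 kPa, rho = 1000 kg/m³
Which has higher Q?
Q(A) = 9.81 L/s, Q(B) = 2.719 L/s. Answer: A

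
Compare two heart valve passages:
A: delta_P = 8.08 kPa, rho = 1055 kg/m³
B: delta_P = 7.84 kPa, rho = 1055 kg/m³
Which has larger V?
V(A) = 3.914 m/s, V(B) = 3.855 m/s. Answer: A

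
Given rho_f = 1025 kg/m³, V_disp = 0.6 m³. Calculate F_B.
Formula: F_B = \rho_f g V_{disp}
F_B = 1025·9.81·0.6 = 6033 N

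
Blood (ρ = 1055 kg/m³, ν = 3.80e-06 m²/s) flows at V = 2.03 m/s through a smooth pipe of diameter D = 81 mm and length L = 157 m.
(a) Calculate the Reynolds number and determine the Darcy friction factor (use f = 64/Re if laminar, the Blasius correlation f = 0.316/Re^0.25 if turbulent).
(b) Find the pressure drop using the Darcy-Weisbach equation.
(a) Re = V·D/ν = 2.03·0.081/3.80e-06 = 43271 → turbulent (Re > 4000); f = 0.316/Re^0.25 = 0.316/43271^0.25 = 0.02191
(b) Darcy-Weisbach: ΔP = f·(L/D)·½ρV²/1000 = 0.02191·(157/0.081)·½·1055·2.03²/1000 = 92.31 kPa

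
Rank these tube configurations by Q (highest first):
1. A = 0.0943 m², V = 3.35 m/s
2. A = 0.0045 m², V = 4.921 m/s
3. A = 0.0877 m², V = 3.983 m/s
Case 1: Q = 315.9 L/s
Case 2: Q = 22.14 L/s
Case 3: Q = 349.3 L/s
Ranking (highest first): 3, 1, 2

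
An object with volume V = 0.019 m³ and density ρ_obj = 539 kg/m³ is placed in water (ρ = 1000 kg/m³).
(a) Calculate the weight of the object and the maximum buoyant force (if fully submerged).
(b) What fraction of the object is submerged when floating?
(a) W=rho_obj*g*V=539*9.81*0.019=100.5 N; F_B(max)=rho*g*V=1000*9.81*0.019=186.4 N
(b) Floating fraction=rho_obj/rho=539/1000=0.539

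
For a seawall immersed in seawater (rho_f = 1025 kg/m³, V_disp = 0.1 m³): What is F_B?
Formula: F_B = \rho_f g V_{disp}
F_B = 1025·9.81·0.1 = 1006 N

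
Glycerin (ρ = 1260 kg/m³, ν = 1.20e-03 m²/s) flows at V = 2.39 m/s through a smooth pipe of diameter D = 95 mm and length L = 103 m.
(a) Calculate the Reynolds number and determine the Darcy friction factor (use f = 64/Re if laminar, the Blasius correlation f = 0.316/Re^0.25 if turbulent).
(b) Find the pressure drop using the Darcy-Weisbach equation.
(a) Re = V·D/ν = 2.39·0.095/1.20e-03 = 189.21 → laminar (Re < 2300); f = 64/Re = 64/189.21 = 0.33825
(b) Darcy-Weisbach: ΔP = f·(L/D)·½ρV²/1000 = 0.33825·(103/0.095)·½·1260·2.39²/1000 = 1320 kPa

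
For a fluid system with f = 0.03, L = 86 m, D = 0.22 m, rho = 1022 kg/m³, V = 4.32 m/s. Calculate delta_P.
Formula: \Delta P = f \frac{L}{D} \frac{\rho V^2}{2}
delta_P = 0.03·(86/0.22)·0.5·1022·4.32²/1000 = 111.8 kPa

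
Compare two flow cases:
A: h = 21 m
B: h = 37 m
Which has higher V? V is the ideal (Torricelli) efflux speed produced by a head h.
V(A) = 20.3 m/s, V(B) = 26.94 m/s. Answer: B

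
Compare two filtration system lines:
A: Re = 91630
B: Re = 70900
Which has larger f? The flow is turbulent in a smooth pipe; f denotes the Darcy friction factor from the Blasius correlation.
f(A) = 0.01816, f(B) = 0.01937. Answer: B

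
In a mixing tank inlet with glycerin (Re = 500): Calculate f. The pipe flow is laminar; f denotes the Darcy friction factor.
Formula: f = \frac{64}{Re}
f = 64/500 = 0.128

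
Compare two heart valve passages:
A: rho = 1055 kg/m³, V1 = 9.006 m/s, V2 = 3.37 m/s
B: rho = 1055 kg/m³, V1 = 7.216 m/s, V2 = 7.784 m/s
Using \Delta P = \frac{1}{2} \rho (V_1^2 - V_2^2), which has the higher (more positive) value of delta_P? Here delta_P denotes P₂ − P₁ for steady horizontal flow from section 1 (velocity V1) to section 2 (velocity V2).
delta_P(A) = 36.79 kPa, delta_P(B) = -4.494 kPa. Answer: A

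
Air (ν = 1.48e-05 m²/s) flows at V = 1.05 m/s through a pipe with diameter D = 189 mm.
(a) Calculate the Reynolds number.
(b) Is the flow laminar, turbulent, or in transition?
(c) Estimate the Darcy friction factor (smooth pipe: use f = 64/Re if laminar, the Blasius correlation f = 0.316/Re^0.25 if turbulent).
(a) Re = V·D/ν = 1.05·0.189/1.48e-05 = 13409
(b) Flow regime: turbulent (Re > 4000)
(c) Friction factor: f = 0.316/Re^0.25 = 0.316/13409^0.25 = 0.02937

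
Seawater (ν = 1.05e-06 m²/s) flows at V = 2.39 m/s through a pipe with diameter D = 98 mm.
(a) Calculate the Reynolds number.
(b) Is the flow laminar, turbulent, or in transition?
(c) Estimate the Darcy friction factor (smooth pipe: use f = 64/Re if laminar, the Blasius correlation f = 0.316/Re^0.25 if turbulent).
(a) Re = V·D/ν = 2.39·0.098/1.05e-06 = 223070
(b) Flow regime: turbulent (Re > 4000)
(c) Friction factor: f = 0.316/Re^0.25 = 0.316/223070^0.25 = 0.01454 (Blasius is strictly valid for Re ≲ 1e5; used here as the smooth-pipe estimate the problem specifies)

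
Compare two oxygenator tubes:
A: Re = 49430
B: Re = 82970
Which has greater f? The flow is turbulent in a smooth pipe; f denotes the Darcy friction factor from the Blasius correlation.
f(A) = 0.02119, f(B) = 0.01862. Answer: A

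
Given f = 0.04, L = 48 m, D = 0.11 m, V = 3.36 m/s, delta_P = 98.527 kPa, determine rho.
Formula: \Delta P = f \frac{L}{D} \frac{\rho V^2}{2}
Substituting knowns: 98.527 = 0.04·(48/0.11)·0.5·rho·3.36²/1000
Solving for rho: rho = (98.527·1000)/(0.04·(48/0.11)·0.5·3.36²) = 1000 kg/m³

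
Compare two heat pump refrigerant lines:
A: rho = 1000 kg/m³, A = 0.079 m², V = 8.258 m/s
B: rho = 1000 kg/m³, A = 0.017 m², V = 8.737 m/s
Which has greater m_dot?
m_dot(A) = 652.4 kg/s, m_dot(B) = 148.5 kg/s. Answer: A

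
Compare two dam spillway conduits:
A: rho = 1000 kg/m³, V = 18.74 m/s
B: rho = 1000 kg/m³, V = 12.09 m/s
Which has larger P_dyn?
P_dyn(A) = 175.6 kPa, P_dyn(B) = 73.08 kPa. Answer: A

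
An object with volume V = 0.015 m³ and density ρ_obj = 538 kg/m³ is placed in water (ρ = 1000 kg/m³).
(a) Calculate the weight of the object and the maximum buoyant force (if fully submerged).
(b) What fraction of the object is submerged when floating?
(a) W=rho_obj*g*V=538*9.81*0.015=79.2 N; F_B(max)=rho*g*V=1000*9.81*0.015=147.2 N
(b) Floating fraction=rho_obj/rho=538/1000=0.538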